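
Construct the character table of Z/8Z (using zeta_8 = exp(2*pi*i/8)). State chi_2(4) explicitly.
Character table of Z/8Z (irreps indexed chi_0,...,chi_7 with chi_k(m) = zeta_8^(k*m), zeta_8 = exp(2*pi*i/8)):
  irrep \ class  {0} (size 1)  {1} (size 1)    {2} (size 1)  {3} (size 1)    {4} (size 1)  {5} (size 1)    {6} (size 1)  {7} (size 1)  
  chi_0          1             1               1             1               1             1               1             1             
  chi_1          1             exp(I*pi/4)     I             exp(3*I*pi/4)   -1            exp(-3*I*pi/4)  -I            exp(-I*pi/4)  
  chi_2          1             I               -1            -I              1             I               -1            -I            
  chi_3          1             exp(3*I*pi/4)   -I            exp(I*pi/4)     -1            exp(-I*pi/4)    I             exp(-3*I*pi/4)
  chi_4          1             -1              1             -1              1             -1              1             -1            
  chi_5          1             exp(-3*I*pi/4)  I             exp(-I*pi/4)    -1            exp(I*pi/4)     -I            exp(3*I*pi/4) 
  chi_6          1             -I              -1            I               1             -I              -1            I             
  chi_7          1             exp(-I*pi/4)    -I            exp(-3*I*pi/4)  -1            exp(3*I*pi/4)   I             exp(I*pi/4)   

Spot check: chi_2(4) = zeta_8^(2*4) = zeta_8^8 = 1.

Working: Z/8Z is abelian, so all 8 irreducible complex representations are 1-dimensional. They are given by chi_k(m) = zeta_8^(k*m) for k = 0,...,7. Row orthogonality: sum_m chi_k(m) conj(chi_l(m)) = 8 * [k = l].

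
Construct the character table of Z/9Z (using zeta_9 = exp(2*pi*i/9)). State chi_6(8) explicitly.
Character table of Z/9Z (irreps indexed chi_0,...,chi_8 with chi_k(m) = zeta_9^(k*m), zeta_9 = exp(2*pi*i/9)):
  irrep \ class  {0} (size 1)  {1} (size 1)    {2} (size 1)    {3} (size 1)    {4} (size 1)    {5} (size 1)    {6} (size 1)    {7} (size 1)    {8} (size 1)  
  chi_0          1             1               1               1               1               1               1               1               1             
  chi_1          1             exp(2*I*pi/9)   exp(4*I*pi/9)   exp(2*I*pi/3)   exp(8*I*pi/9)   exp(-8*I*pi/9)  exp(-2*I*pi/3)  exp(-4*I*pi/9)  exp(-2*I*pi/9)
  chi_2          1             exp(4*I*pi/9)   exp(8*I*pi/9)   exp(-2*I*pi/3)  exp(-2*I*pi/9)  exp(2*I*pi/9)   exp(2*I*pi/3)   exp(-8*I*pi/9)  exp(-4*I*pi/9)
  chi_3          1             exp(2*I*pi/3)   exp(-2*I*pi/3)  1               exp(2*I*pi/3)   exp(-2*I*pi/3)  1               exp(2*I*pi/3)   exp(-2*I*pi/3)
  chi_4          1             exp(8*I*pi/9)   exp(-2*I*pi/9)  exp(2*I*pi/3)   exp(-4*I*pi/9)  exp(4*I*pi/9)   exp(-2*I*pi/3)  exp(2*I*pi/9)   exp(-8*I*pi/9)
  chi_5          1             exp(-8*I*pi/9)  exp(2*I*pi/9)   exp(-2*I*pi/3)  exp(4*I*pi/9)   exp(-4*I*pi/9)  exp(2*I*pi/3)   exp(-2*I*pi/9)  exp(8*I*pi/9) 
  chi_6          1             exp(-2*I*pi/3)  exp(2*I*pi/3)   1               exp(-2*I*pi/3)  exp(2*I*pi/3)   1               exp(-2*I*pi/3)  exp(2*I*pi/3) 
  chi_7          1             exp(-4*I*pi/9)  exp(-8*I*pi/9)  exp(2*I*pi/3)   exp(2*I*pi/9)   exp(-2*I*pi/9)  exp(-2*I*pi/3)  exp(8*I*pi/9)   exp(4*I*pi/9) 
  chi_8          1             exp(-2*I*pi/9)  exp(-4*I*pi/9)  exp(-2*I*pi/3)  exp(-8*I*pi/9)  exp(8*I*pi/9)   exp(2*I*pi/3)   exp(4*I*pi/9)   exp(2*I*pi/9) 

Spot check: chi_6(8) = zeta_9^(6*8) = zeta_9^48 = exp(2*I*pi/3).

Z/9Z is abelian, so all 9 irreducible complex representations are 1-dimensional. They are given by chi_k(m) = zeta_9^(k*m) for k = 0,...,8. Row orthogonality: sum_m chi_k(m) conj(chi_l(m)) = 9 * [k = l].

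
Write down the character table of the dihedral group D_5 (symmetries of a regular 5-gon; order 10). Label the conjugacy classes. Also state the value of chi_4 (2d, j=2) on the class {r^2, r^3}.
Conjugacy classes: {e} of size 1, {r^1, r^4} of size 2, {r^2, r^3} of size 2, {s, sr, ..., sr^4} of size 5.
Character table:
  irrep \ class              {e} (size 1)  {r^1, r^4} (size 2)  {r^2, r^3} (size 2)  {s, sr, ..., sr^4} (size 5)
  chi_1 (triv)               1             1                    1                    1                          
  chi_2 (sign: r->1, s->-1)  1             1                    1                    -1                         
  chi_3 (2d, j=1)            2             -1/2 + sqrt(5)/2     -sqrt(5)/2 - 1/2     0                          
  chi_4 (2d, j=2)            2             -sqrt(5)/2 - 1/2     -1/2 + sqrt(5)/2     0                          

Spot check: chi_4 (2d, j=2) on {r^2, r^3} = -1/2 + sqrt(5)/2.

D_5 has order 2*5 = 10 with 4 conjugacy classes, hence 4 irreducibles. Sum of squared dims 1 + 1 + 4 + 4 = 10 = |G|. Linear characters come from the abelianisation; the 2-dimensional irreps have character r^k -> 2*cos(2*pi*j*k/5), reflections -> 0.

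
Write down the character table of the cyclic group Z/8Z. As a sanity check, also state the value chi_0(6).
Character table of Z/8Z (irreps indexed chi_0,...,chi_7 with chi_k(m) = zeta_8^(k*m), zeta_8 = exp(2*pi*i/8)):
  irrep \ class  {0} (size 1)  {1} (size 1)    {2} (size 1)  {3} (size 1)    {4} (size 1)  {5} (size 1)    {6} (size 1)  {7} (size 1)  
  chi_0          1             1               1             1               1             1               1             1             
  chi_1          1             exp(I*pi/4)     I             exp(3*I*pi/4)   -1            exp(-3*I*pi/4)  -I            exp(-I*pi/4)  
  chi_2          1             I               -1            -I              1             I               -1            -I            
  chi_3          1             exp(3*I*pi/4)   -I            exp(I*pi/4)     -1            exp(-I*pi/4)    I             exp(-3*I*pi/4)
  chi_4          1             -1              1             -1              1             -1              1             -1            
  chi_5          1             exp(-3*I*pi/4)  I             exp(-I*pi/4)    -1            exp(I*pi/4)     -I            exp(3*I*pi/4) 
  chi_6          1             -I              -1            I               1             -I              -1            I             
  chi_7          1             exp(-I*pi/4)    -I            exp(-3*I*pi/4)  -1            exp(3*I*pi/4)   I             exp(I*pi/4)   

Spot check: chi_0(6) = zeta_8^(0*6) = zeta_8^0 = 1.

Derivation: Z/8Z is abelian, so all 8 irreducible complex representations are 1-dimensional. They are given by chi_k(m) = zeta_8^(k*m) for k = 0,...,7. Row orthogonality: sum_m chi_k(m) conj(chi_l(m)) = 8 * [k = l].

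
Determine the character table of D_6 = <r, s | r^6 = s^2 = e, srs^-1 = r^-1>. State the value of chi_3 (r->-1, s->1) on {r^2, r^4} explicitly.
Conjugacy classes: {e} of size 1, {r^3} of size 1, {r^1, r^5} of size 2, {r^2, r^4} of size 2, {s, sr^2, ...} of size 3, {sr, sr^3, ...} of size 3.
Character table:
  irrep \ class              {e} (size 1)  {r^3} (size 1)  {r^1, r^5} (size 2)  {r^2, r^4} (size 2)  {s, sr^2, ...} (size 3)  {sr, sr^3, ...} (size 3)
  chi_1 (triv)               1             1               1                    1                    1                        1                       
  chi_2 (sign: r->1, s->-1)  1             1               1                    1                    -1                       -1                      
  chi_3 (r->-1, s->1)        1             -1              -1                   1                    1                        -1                      
  chi_4 (r->-1, s->-1)       1             -1              -1                   1                    -1                       1                       
  chi_5 (2d, j=1)            2             -2              1                    -1                   0                        0                       
  chi_6 (2d, j=2)            2             2               -1                   -1                   0                        0                       

Spot check: chi_3 (r->-1, s->1) on {r^2, r^4} = 1.

Derivation: D_6 has order 2*6 = 12 with 6 conjugacy classes, hence 6 irreducibles. Sum of squared dims 1 + 1 + 1 + 1 + 4 + 4 = 12 = |G|. Linear characters come from the abelianisation; the 2-dimensional irreps have character r^k -> 2*cos(2*pi*j*k/6), reflections -> 0.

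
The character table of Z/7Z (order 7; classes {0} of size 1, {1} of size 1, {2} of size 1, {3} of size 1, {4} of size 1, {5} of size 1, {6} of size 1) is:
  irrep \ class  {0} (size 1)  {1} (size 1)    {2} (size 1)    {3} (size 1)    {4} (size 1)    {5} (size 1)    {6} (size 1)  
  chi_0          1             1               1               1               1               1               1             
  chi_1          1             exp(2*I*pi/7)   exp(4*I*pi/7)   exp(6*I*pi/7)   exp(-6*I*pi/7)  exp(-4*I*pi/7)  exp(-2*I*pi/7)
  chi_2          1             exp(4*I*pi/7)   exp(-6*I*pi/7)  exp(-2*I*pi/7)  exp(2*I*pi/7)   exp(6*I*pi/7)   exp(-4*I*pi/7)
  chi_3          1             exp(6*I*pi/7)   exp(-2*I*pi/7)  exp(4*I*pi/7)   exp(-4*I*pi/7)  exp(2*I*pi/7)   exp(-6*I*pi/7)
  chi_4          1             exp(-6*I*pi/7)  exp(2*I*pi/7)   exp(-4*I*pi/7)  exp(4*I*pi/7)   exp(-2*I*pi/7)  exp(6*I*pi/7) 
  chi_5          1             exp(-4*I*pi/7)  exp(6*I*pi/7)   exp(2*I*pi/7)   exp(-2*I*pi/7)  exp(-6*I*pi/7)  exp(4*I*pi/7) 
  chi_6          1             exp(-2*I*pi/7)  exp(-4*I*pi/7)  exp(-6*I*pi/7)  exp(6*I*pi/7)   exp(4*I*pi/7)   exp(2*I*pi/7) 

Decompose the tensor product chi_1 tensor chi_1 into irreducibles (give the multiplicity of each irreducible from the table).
chi_1 tensor chi_1 = chi_2 (all other irreducibles have multiplicity 0).

Reasoning: The character of a tensor product is the pointwise product (chi_1 * chi_1)(C) = chi_1(C) * chi_1(C):
  {0}: (1)*(1), {1}: (exp(2*I*pi/7))*(exp(2*I*pi/7)), {2}: (exp(4*I*pi/7))*(exp(4*I*pi/7)), {3}: (exp(6*I*pi/7))*(exp(6*I*pi/7)), {4}: (exp(-6*I*pi/7))*(exp(-6*I*pi/7)), {5}: (exp(-4*I*pi/7))*(exp(-4*I*pi/7)), {6}: (exp(-2*I*pi/7))*(exp(-2*I*pi/7))
so (chi_1 * chi_1) takes values
  {0} -> 1, {1} -> exp(4*I*pi/7), {2} -> exp(-6*I*pi/7), {3} -> exp(-2*I*pi/7), {4} -> exp(2*I*pi/7), {5} -> exp(6*I*pi/7), {6} -> exp(-4*I*pi/7).
Now take the inner product of this character with each irreducible chi from the table, <chi_1*chi_1, chi> = (1/7) sum_C |C| (chi_1*chi_1)(C) conj(chi(C)):
  <chi_1*chi_1, chi_0> = (1/7)[1*(1)*conj(1) + 1*(exp(4*I*pi/7))*conj(1) + 1*(exp(-6*I*pi/7))*conj(1) + 1*(exp(-2*I*pi/7))*conj(1) + 1*(exp(2*I*pi/7))*conj(1) + 1*(exp(6*I*pi/7))*conj(1) + 1*(exp(-4*I*pi/7))*conj(1)]
      = (1/7)[(1) + (exp(4*I*pi/7)) + (exp(-6*I*pi/7)) + (exp(-2*I*pi/7)) + (exp(2*I*pi/7)) + (exp(6*I*pi/7)) + (exp(-4*I*pi/7))] = 0/7 = 0
  <chi_1*chi_1, chi_1> = (1/7)[1*(1)*conj(1) + 1*(exp(4*I*pi/7))*conj(exp(2*I*pi/7)) + 1*(exp(-6*I*pi/7))*conj(exp(4*I*pi/7)) + 1*(exp(-2*I*pi/7))*conj(exp(6*I*pi/7)) + 1*(exp(2*I*pi/7))*conj(exp(-6*I*pi/7)) + 1*(exp(6*I*pi/7))*conj(exp(-4*I*pi/7)) + 1*(exp(-4*I*pi/7))*conj(exp(-2*I*pi/7))]
      = (1/7)[(1) + (exp(2*I*pi/7)) + (exp(4*I*pi/7)) + (exp(6*I*pi/7)) + (exp(-6*I*pi/7)) + (exp(-4*I*pi/7)) + (exp(-2*I*pi/7))] = 0/7 = 0
  <chi_1*chi_1, chi_2> = (1/7)[1*(1)*conj(1) + 1*(exp(4*I*pi/7))*conj(exp(4*I*pi/7)) + 1*(exp(-6*I*pi/7))*conj(exp(-6*I*pi/7)) + 1*(exp(-2*I*pi/7))*conj(exp(-2*I*pi/7)) + 1*(exp(2*I*pi/7))*conj(exp(2*I*pi/7)) + 1*(exp(6*I*pi/7))*conj(exp(6*I*pi/7)) + 1*(exp(-4*I*pi/7))*conj(exp(-4*I*pi/7))]
      = (1/7)[(1) + (1) + (1) + (1) + (1) + (1) + (1)] = 7/7 = 1
  <chi_1*chi_1, chi_3> = (1/7)[1*(1)*conj(1) + 1*(exp(4*I*pi/7))*conj(exp(6*I*pi/7)) + 1*(exp(-6*I*pi/7))*conj(exp(-2*I*pi/7)) + 1*(exp(-2*I*pi/7))*conj(exp(4*I*pi/7)) + 1*(exp(2*I*pi/7))*conj(exp(-4*I*pi/7)) + 1*(exp(6*I*pi/7))*conj(exp(2*I*pi/7)) + 1*(exp(-4*I*pi/7))*conj(exp(-6*I*pi/7))]
      = (1/7)[(1) + (exp(-2*I*pi/7)) + (exp(-4*I*pi/7)) + (exp(-6*I*pi/7)) + (exp(6*I*pi/7)) + (exp(4*I*pi/7)) + (exp(2*I*pi/7))] = 0/7 = 0
  <chi_1*chi_1, chi_4> = (1/7)[1*(1)*conj(1) + 1*(exp(4*I*pi/7))*conj(exp(-6*I*pi/7)) + 1*(exp(-6*I*pi/7))*conj(exp(2*I*pi/7)) + 1*(exp(-2*I*pi/7))*conj(exp(-4*I*pi/7)) + 1*(exp(2*I*pi/7))*conj(exp(4*I*pi/7)) + 1*(exp(6*I*pi/7))*conj(exp(-2*I*pi/7)) + 1*(exp(-4*I*pi/7))*conj(exp(6*I*pi/7))]
      = (1/7)[(1) + (exp(-4*I*pi/7)) + (exp(6*I*pi/7)) + (exp(2*I*pi/7)) + (exp(-2*I*pi/7)) + (exp(-6*I*pi/7)) + (exp(4*I*pi/7))] = 0/7 = 0
  <chi_1*chi_1, chi_5> = (1/7)[1*(1)*conj(1) + 1*(exp(4*I*pi/7))*conj(exp(-4*I*pi/7)) + 1*(exp(-6*I*pi/7))*conj(exp(6*I*pi/7)) + 1*(exp(-2*I*pi/7))*conj(exp(2*I*pi/7)) + 1*(exp(2*I*pi/7))*conj(exp(-2*I*pi/7)) + 1*(exp(6*I*pi/7))*conj(exp(-6*I*pi/7)) + 1*(exp(-4*I*pi/7))*conj(exp(4*I*pi/7))]
      = (1/7)[(1) + (exp(-6*I*pi/7)) + (exp(2*I*pi/7)) + (exp(-4*I*pi/7)) + (exp(4*I*pi/7)) + (exp(-2*I*pi/7)) + (exp(6*I*pi/7))] = 0/7 = 0
  <chi_1*chi_1, chi_6> = (1/7)[1*(1)*conj(1) + 1*(exp(4*I*pi/7))*conj(exp(-2*I*pi/7)) + 1*(exp(-6*I*pi/7))*conj(exp(-4*I*pi/7)) + 1*(exp(-2*I*pi/7))*conj(exp(-6*I*pi/7)) + 1*(exp(2*I*pi/7))*conj(exp(6*I*pi/7)) + 1*(exp(6*I*pi/7))*conj(exp(4*I*pi/7)) + 1*(exp(-4*I*pi/7))*conj(exp(2*I*pi/7))]
      = (1/7)[(1) + (exp(6*I*pi/7)) + (exp(-2*I*pi/7)) + (exp(4*I*pi/7)) + (exp(-4*I*pi/7)) + (exp(2*I*pi/7)) + (exp(-6*I*pi/7))] = 0/7 = 0
(Exp terms are combined using exp(i*s)*conj(exp(i*t)) = exp(i*(s-t)), and sums of them are collapsed using the identity that for every m > 1 the m distinct m-th roots of unity sum to 0, e.g. 1 + exp(2*I*pi/3) + exp(-2*I*pi/3) = 0.)
Hence the multiplicities are chi_2: 1. Dimension check: dim(chi_1)*dim(chi_1) = 1*1 = 1 and sum (mult * dim) = 1*1 = 1.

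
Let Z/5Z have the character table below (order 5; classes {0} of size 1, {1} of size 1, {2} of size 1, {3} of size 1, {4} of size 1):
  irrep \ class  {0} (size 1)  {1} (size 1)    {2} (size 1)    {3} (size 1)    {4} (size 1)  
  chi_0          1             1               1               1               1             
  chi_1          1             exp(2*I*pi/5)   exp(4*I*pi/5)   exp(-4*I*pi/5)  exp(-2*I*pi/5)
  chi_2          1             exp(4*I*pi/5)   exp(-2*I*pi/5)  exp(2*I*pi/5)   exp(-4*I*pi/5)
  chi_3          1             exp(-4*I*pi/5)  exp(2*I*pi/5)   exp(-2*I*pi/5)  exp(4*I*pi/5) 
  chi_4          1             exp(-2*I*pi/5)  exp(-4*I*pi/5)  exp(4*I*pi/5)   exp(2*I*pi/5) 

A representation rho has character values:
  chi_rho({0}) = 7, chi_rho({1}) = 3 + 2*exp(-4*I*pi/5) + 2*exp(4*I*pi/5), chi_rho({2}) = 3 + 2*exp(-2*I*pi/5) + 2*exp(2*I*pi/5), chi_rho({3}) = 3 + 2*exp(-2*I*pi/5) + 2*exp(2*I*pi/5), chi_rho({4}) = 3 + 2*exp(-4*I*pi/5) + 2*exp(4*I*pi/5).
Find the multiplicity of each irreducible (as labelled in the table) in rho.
Multiplicities: chi_0: 3, chi_1: 0, chi_2: 2, chi_3: 2, chi_4: 0.

Solution. Use <chi_rho, chi> = (1/|G|) sum_C |C| * chi_rho(C) * conj(chi(C)) with |G| = 5 for each irreducible chi in the table:
  <chi_rho, chi_0> = (1/5)[1*(7)*conj(1) + 1*(3 + 2*exp(-4*I*pi/5) + 2*exp(4*I*pi/5))*conj(1) + 1*(3 + 2*exp(-2*I*pi/5) + 2*exp(2*I*pi/5))*conj(1) + 1*(3 + 2*exp(-2*I*pi/5) + 2*exp(2*I*pi/5))*conj(1) + 1*(3 + 2*exp(-4*I*pi/5) + 2*exp(4*I*pi/5))*conj(1)]
      = (1/5)[(7) + (3 + 2*exp(-4*I*pi/5) + 2*exp(4*I*pi/5)) + (3 + 2*exp(-2*I*pi/5) + 2*exp(2*I*pi/5)) + (3 + 2*exp(-2*I*pi/5) + 2*exp(2*I*pi/5)) + (3 + 2*exp(-4*I*pi/5) + 2*exp(4*I*pi/5))] = 15/5 = 3
  <chi_rho, chi_1> = (1/5)[1*(7)*conj(1) + 1*(3 + 2*exp(-4*I*pi/5) + 2*exp(4*I*pi/5))*conj(exp(2*I*pi/5)) + 1*(3 + 2*exp(-2*I*pi/5) + 2*exp(2*I*pi/5))*conj(exp(4*I*pi/5)) + 1*(3 + 2*exp(-2*I*pi/5) + 2*exp(2*I*pi/5))*conj(exp(-4*I*pi/5)) + 1*(3 + 2*exp(-4*I*pi/5) + 2*exp(4*I*pi/5))*conj(exp(-2*I*pi/5))]
      = (1/5)[(7) + (3*exp(-2*I*pi/5) + 2*exp(4*I*pi/5) + 2*exp(2*I*pi/5)) + (2*exp(-2*I*pi/5) + 3*exp(-4*I*pi/5) + 2*exp(4*I*pi/5)) + (2*exp(-4*I*pi/5) + 3*exp(4*I*pi/5) + 2*exp(2*I*pi/5)) + (2*exp(-2*I*pi/5) + 2*exp(-4*I*pi/5) + 3*exp(2*I*pi/5))] = 0/5 = 0
  <chi_rho, chi_2> = (1/5)[1*(7)*conj(1) + 1*(3 + 2*exp(-4*I*pi/5) + 2*exp(4*I*pi/5))*conj(exp(4*I*pi/5)) + 1*(3 + 2*exp(-2*I*pi/5) + 2*exp(2*I*pi/5))*conj(exp(-2*I*pi/5)) + 1*(3 + 2*exp(-2*I*pi/5) + 2*exp(2*I*pi/5))*conj(exp(2*I*pi/5)) + 1*(3 + 2*exp(-4*I*pi/5) + 2*exp(4*I*pi/5))*conj(exp(-4*I*pi/5))]
      = (1/5)[(7) + (2 + 3*exp(-4*I*pi/5) + 2*exp(2*I*pi/5)) + (2 + 2*exp(4*I*pi/5) + 3*exp(2*I*pi/5)) + (2 + 3*exp(-2*I*pi/5) + 2*exp(-4*I*pi/5)) + (2 + 2*exp(-2*I*pi/5) + 3*exp(4*I*pi/5))] = 10/5 = 2
  <chi_rho, chi_3> = (1/5)[1*(7)*conj(1) + 1*(3 + 2*exp(-4*I*pi/5) + 2*exp(4*I*pi/5))*conj(exp(-4*I*pi/5)) + 1*(3 + 2*exp(-2*I*pi/5) + 2*exp(2*I*pi/5))*conj(exp(2*I*pi/5)) + 1*(3 + 2*exp(-2*I*pi/5) + 2*exp(2*I*pi/5))*conj(exp(-2*I*pi/5)) + 1*(3 + 2*exp(-4*I*pi/5) + 2*exp(4*I*pi/5))*conj(exp(4*I*pi/5))]
      = (1/5)[(7) + (2 + 2*exp(-2*I*pi/5) + 3*exp(4*I*pi/5)) + (2 + 3*exp(-2*I*pi/5) + 2*exp(-4*I*pi/5)) + (2 + 2*exp(4*I*pi/5) + 3*exp(2*I*pi/5)) + (2 + 3*exp(-4*I*pi/5) + 2*exp(2*I*pi/5))] = 10/5 = 2
  <chi_rho, chi_4> = (1/5)[1*(7)*conj(1) + 1*(3 + 2*exp(-4*I*pi/5) + 2*exp(4*I*pi/5))*conj(exp(-2*I*pi/5)) + 1*(3 + 2*exp(-2*I*pi/5) + 2*exp(2*I*pi/5))*conj(exp(-4*I*pi/5)) + 1*(3 + 2*exp(-2*I*pi/5) + 2*exp(2*I*pi/5))*conj(exp(4*I*pi/5)) + 1*(3 + 2*exp(-4*I*pi/5) + 2*exp(4*I*pi/5))*conj(exp(2*I*pi/5))]
      = (1/5)[(7) + (2*exp(-2*I*pi/5) + 2*exp(-4*I*pi/5) + 3*exp(2*I*pi/5)) + (2*exp(-4*I*pi/5) + 3*exp(4*I*pi/5) + 2*exp(2*I*pi/5)) + (2*exp(-2*I*pi/5) + 3*exp(-4*I*pi/5) + 2*exp(4*I*pi/5)) + (3*exp(-2*I*pi/5) + 2*exp(4*I*pi/5) + 2*exp(2*I*pi/5))] = 0/5 = 0
(Exp terms are combined using exp(i*s)*conj(exp(i*t)) = exp(i*(s-t)), and sums of them are collapsed using the identity that for every m > 1 the m distinct m-th roots of unity sum to 0, e.g. 1 + exp(2*I*pi/3) + exp(-2*I*pi/3) = 0.)
Dimension check: dim(rho) = sum (mult * dim) = 3*1 + 0*1 + 2*1 + 2*1 + 0*1 = 7 = chi_rho(e) = 7.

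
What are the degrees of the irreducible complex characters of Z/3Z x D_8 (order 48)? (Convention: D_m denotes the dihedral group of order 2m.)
Dimensions: 1, 1, 1, 1, 1, 1, 1, 1, 1, 1, 1, 1, 2, 2, 2, 2, 2, 2, 2, 2, 2

Details: There are 21 irreducibles (= number of conjugacy classes). Their dimensions d_i satisfy sum d_i^2 = |G| = 48: 1 + 1 + 1 + 1 + 1 + 1 + 1 + 1 + 1 + 1 + 1 + 1 + 4 + 4 + 4 + 4 + 4 + 4 + 4 + 4 + 4 = 48. (For the product with Z/3Z: each of the 3 1-dim characters of Z/3Z tensors with each irrep of D_8, giving 3 copies of each D_8-dimension.)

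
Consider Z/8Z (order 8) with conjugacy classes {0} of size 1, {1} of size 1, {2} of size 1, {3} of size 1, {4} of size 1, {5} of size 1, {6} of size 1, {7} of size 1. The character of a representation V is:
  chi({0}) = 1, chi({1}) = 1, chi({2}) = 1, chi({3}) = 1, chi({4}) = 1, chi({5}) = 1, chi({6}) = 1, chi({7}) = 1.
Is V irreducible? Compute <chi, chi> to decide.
Irreducible: <chi, chi> = 1.

Details: <chi, chi> = (1/|G|) sum_C |C| * |chi(C)|^2 = (1/8)[1*|1|^2 + 1*|1|^2 + 1*|1|^2 + 1*|1|^2 + 1*|1|^2 + 1*|1|^2 + 1*|1|^2 + 1*|1|^2]
  = (1/8)[(1) + (1) + (1) + (1) + (1) + (1) + (1) + (1)] = 8/8 = 1.
(Exp terms are combined using exp(i*s)*conj(exp(i*t)) = exp(i*(s-t)), and sums of them are collapsed using the identity that for every m > 1 the m distinct m-th roots of unity sum to 0, e.g. 1 + exp(2*I*pi/3) + exp(-2*I*pi/3) = 0.)
A character is irreducible iff <chi, chi> = 1, so this representation is irreducible.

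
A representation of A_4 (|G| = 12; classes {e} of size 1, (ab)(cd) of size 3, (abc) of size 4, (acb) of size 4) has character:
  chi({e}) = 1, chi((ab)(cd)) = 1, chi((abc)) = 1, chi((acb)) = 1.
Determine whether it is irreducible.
Irreducible: <chi, chi> = 1.

Why: <chi, chi> = (1/|G|) sum_C |C| * |chi(C)|^2 = (1/12)[1*|1|^2 + 3*|1|^2 + 4*|1|^2 + 4*|1|^2]
  = (1/12)[(1) + (3) + (4) + (4)] = 12/12 = 1.
(Exp terms are combined using exp(i*s)*conj(exp(i*t)) = exp(i*(s-t)), and sums of them are collapsed using the identity that for every m > 1 the m distinct m-th roots of unity sum to 0, e.g. 1 + exp(2*I*pi/3) + exp(-2*I*pi/3) = 0.)
A character is irreducible iff <chi, chi> = 1, so this representation is irreducible.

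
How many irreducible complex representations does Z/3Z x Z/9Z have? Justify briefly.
27

Argument: The number of irreducible complex representations of a finite group equals its number of conjugacy classes. Z/3Z x Z/9Z is abelian of order 27, so every element is its own conjugacy class: 27 classes, so Z/3Z x Z/9Z (order 27) has exactly 27 irreducible complex representations.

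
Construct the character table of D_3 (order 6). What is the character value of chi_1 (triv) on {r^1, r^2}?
Conjugacy classes: {e} of size 1, {r^1, r^2} of size 2, {s, sr, ..., sr^2} of size 3.
Character table:
  irrep \ class              {e} (size 1)  {r^1, r^2} (size 2)  {s, sr, ..., sr^2} (size 3)
  chi_1 (triv)               1             1                    1                          
  chi_2 (sign: r->1, s->-1)  1             1                    -1                         
  chi_3 (2d, j=1)            2             -1                   0                          

Spot check: chi_1 (triv) on {r^1, r^2} = 1.

D_3 has order 2*3 = 6 with 3 conjugacy classes, hence 3 irreducibles. Sum of squared dims 1 + 1 + 4 = 6 = |G|. Linear characters come from the abelianisation; the 2-dimensional irreps have character r^k -> 2*cos(2*pi*j*k/3), reflections -> 0.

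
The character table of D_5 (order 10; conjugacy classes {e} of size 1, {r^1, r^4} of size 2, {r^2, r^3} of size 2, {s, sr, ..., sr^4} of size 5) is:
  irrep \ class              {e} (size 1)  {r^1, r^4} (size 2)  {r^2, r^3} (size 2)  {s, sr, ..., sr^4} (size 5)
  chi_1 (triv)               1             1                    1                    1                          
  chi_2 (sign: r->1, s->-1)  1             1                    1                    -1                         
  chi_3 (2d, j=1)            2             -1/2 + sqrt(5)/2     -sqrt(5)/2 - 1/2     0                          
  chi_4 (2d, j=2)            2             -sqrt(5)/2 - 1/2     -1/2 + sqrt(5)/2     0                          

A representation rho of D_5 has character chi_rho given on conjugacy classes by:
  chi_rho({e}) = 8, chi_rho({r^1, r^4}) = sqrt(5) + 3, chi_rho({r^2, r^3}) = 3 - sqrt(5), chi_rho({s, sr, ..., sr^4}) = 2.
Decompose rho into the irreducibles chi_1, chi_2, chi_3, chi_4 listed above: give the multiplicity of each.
Multiplicities: chi_1: 3, chi_2: 1, chi_3: 2, chi_4: 0.

Proof sketch: Use <chi_rho, chi> = (1/|G|) sum_C |C| * chi_rho(C) * conj(chi(C)) with |G| = 10 for each irreducible chi in the table:
  <chi_rho, chi_1> = (1/10)[1*(8)*conj(1) + 2*(sqrt(5) + 3)*conj(1) + 2*(3 - sqrt(5))*conj(1) + 5*(2)*conj(1)]
      = (1/10)[(8) + (2*sqrt(5) + 6) + (6 - 2*sqrt(5)) + (10)] = 30/10 = 3
  <chi_rho, chi_2> = (1/10)[1*(8)*conj(1) + 2*(sqrt(5) + 3)*conj(1) + 2*(3 - sqrt(5))*conj(1) + 5*(2)*conj(-1)]
      = (1/10)[(8) + (2*sqrt(5) + 6) + (6 - 2*sqrt(5)) + (-10)] = 10/10 = 1
  <chi_rho, chi_3> = (1/10)[1*(8)*conj(2) + 2*(sqrt(5) + 3)*conj(-1/2 + sqrt(5)/2) + 2*(3 - sqrt(5))*conj(-sqrt(5)/2 - 1/2) + 5*(2)*conj(0)]
      = (1/10)[(16) + (2 + 2*sqrt(5)) + (2 - 2*sqrt(5)) + (0)] = 20/10 = 2
  <chi_rho, chi_4> = (1/10)[1*(8)*conj(2) + 2*(sqrt(5) + 3)*conj(-sqrt(5)/2 - 1/2) + 2*(3 - sqrt(5))*conj(-1/2 + sqrt(5)/2) + 5*(2)*conj(0)]
      = (1/10)[(16) + (-4*sqrt(5) - 8) + (-8 + 4*sqrt(5)) + (0)] = 0/10 = 0
Dimension check: dim(rho) = sum (mult * dim) = 3*1 + 1*1 + 2*2 + 0*2 = 8 = chi_rho(e) = 8.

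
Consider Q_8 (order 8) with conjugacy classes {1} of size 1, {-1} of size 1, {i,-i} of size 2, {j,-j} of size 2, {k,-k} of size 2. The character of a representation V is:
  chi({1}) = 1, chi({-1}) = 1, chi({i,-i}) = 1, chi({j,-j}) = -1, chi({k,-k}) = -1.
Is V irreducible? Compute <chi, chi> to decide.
Irreducible: <chi, chi> = 1.

Argument: <chi, chi> = (1/|G|) sum_C |C| * |chi(C)|^2 = (1/8)[1*|1|^2 + 1*|1|^2 + 2*|1|^2 + 2*|-1|^2 + 2*|-1|^2]
  = (1/8)[(1) + (1) + (2) + (2) + (2)] = 8/8 = 1.
A character is irreducible iff <chi, chi> = 1, so this representation is irreducible.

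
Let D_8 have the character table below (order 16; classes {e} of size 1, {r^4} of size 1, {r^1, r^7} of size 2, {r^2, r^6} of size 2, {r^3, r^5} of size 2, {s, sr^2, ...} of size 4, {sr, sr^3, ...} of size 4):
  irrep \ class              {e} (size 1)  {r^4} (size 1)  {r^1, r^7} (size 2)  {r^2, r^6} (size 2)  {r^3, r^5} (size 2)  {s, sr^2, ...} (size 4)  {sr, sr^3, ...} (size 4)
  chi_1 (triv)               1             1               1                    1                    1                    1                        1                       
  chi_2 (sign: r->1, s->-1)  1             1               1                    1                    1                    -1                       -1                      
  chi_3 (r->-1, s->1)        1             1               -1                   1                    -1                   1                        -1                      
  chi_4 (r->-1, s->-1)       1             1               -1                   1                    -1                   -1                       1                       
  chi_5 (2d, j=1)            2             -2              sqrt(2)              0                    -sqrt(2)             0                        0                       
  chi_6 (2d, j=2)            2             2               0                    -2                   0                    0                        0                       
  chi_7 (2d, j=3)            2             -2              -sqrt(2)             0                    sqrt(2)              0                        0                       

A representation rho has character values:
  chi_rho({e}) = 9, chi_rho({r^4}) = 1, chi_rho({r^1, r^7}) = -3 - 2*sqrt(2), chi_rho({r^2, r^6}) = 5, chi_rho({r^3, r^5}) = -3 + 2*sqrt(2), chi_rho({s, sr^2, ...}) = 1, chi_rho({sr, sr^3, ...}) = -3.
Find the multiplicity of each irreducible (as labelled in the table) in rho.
Multiplicities: chi_1: 0, chi_2: 1, chi_3: 3, chi_4: 1, chi_5: 0, chi_6: 0, chi_7: 2.

Reasoning: Use <chi_rho, chi> = (1/|G|) sum_C |C| * chi_rho(C) * conj(chi(C)) with |G| = 16 for each irreducible chi in the table:
  <chi_rho, chi_1> = (1/16)[1*(9)*conj(1) + 1*(1)*conj(1) + 2*(-3 - 2*sqrt(2))*conj(1) + 2*(5)*conj(1) + 2*(-3 + 2*sqrt(2))*conj(1) + 4*(1)*conj(1) + 4*(-3)*conj(1)]
      = (1/16)[(9) + (1) + (-6 - 4*sqrt(2)) + (10) + (-6 + 4*sqrt(2)) + (4) + (-12)] = 0/16 = 0
  <chi_rho, chi_2> = (1/16)[1*(9)*conj(1) + 1*(1)*conj(1) + 2*(-3 - 2*sqrt(2))*conj(1) + 2*(5)*conj(1) + 2*(-3 + 2*sqrt(2))*conj(1) + 4*(1)*conj(-1) + 4*(-3)*conj(-1)]
      = (1/16)[(9) + (1) + (-6 - 4*sqrt(2)) + (10) + (-6 + 4*sqrt(2)) + (-4) + (12)] = 16/16 = 1
  <chi_rho, chi_3> = (1/16)[1*(9)*conj(1) + 1*(1)*conj(1) + 2*(-3 - 2*sqrt(2))*conj(-1) + 2*(5)*conj(1) + 2*(-3 + 2*sqrt(2))*conj(-1) + 4*(1)*conj(1) + 4*(-3)*conj(-1)]
      = (1/16)[(9) + (1) + (4*sqrt(2) + 6) + (10) + (6 - 4*sqrt(2)) + (4) + (12)] = 48/16 = 3
  <chi_rho, chi_4> = (1/16)[1*(9)*conj(1) + 1*(1)*conj(1) + 2*(-3 - 2*sqrt(2))*conj(-1) + 2*(5)*conj(1) + 2*(-3 + 2*sqrt(2))*conj(-1) + 4*(1)*conj(-1) + 4*(-3)*conj(1)]
      = (1/16)[(9) + (1) + (4*sqrt(2) + 6) + (10) + (6 - 4*sqrt(2)) + (-4) + (-12)] = 16/16 = 1
  <chi_rho, chi_5> = (1/16)[1*(9)*conj(2) + 1*(1)*conj(-2) + 2*(-3 - 2*sqrt(2))*conj(sqrt(2)) + 2*(5)*conj(0) + 2*(-3 + 2*sqrt(2))*conj(-sqrt(2)) + 4*(1)*conj(0) + 4*(-3)*conj(0)]
      = (1/16)[(18) + (-2) + (-6*sqrt(2) - 8) + (0) + (-8 + 6*sqrt(2)) + (0) + (0)] = 0/16 = 0
  <chi_rho, chi_6> = (1/16)[1*(9)*conj(2) + 1*(1)*conj(2) + 2*(-3 - 2*sqrt(2))*conj(0) + 2*(5)*conj(-2) + 2*(-3 + 2*sqrt(2))*conj(0) + 4*(1)*conj(0) + 4*(-3)*conj(0)]
      = (1/16)[(18) + (2) + (0) + (-20) + (0) + (0) + (0)] = 0/16 = 0
  <chi_rho, chi_7> = (1/16)[1*(9)*conj(2) + 1*(1)*conj(-2) + 2*(-3 - 2*sqrt(2))*conj(-sqrt(2)) + 2*(5)*conj(0) + 2*(-3 + 2*sqrt(2))*conj(sqrt(2)) + 4*(1)*conj(0) + 4*(-3)*conj(0)]
      = (1/16)[(18) + (-2) + (8 + 6*sqrt(2)) + (0) + (8 - 6*sqrt(2)) + (0) + (0)] = 32/16 = 2
Dimension check: dim(rho) = sum (mult * dim) = 0*1 + 1*1 + 3*1 + 1*1 + 0*2 + 0*2 + 2*2 = 9 = chi_rho(e) = 9.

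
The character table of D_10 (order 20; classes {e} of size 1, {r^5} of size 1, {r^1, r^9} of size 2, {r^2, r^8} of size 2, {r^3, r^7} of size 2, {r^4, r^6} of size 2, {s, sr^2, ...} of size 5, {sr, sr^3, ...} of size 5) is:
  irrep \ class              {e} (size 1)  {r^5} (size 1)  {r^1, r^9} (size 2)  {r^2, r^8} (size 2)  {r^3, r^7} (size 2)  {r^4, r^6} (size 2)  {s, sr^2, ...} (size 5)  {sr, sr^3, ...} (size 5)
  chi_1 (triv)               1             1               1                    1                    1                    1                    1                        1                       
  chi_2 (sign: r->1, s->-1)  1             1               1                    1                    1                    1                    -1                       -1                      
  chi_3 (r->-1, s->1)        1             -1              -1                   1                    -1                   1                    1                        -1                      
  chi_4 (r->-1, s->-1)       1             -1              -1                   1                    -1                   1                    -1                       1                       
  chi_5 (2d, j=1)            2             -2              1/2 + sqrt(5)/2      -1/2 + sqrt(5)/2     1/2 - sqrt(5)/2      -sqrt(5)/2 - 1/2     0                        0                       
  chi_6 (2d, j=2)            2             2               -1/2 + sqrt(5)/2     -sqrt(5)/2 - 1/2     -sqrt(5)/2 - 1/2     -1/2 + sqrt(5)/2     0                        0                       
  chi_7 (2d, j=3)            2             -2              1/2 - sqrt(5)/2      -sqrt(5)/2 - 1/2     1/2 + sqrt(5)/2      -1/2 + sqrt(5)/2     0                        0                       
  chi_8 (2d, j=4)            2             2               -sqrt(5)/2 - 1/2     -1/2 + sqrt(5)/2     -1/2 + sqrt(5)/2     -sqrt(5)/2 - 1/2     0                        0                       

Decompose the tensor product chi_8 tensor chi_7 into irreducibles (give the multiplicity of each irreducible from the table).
chi_8 tensor chi_7 = chi_5 + chi_7 (all other irreducibles have multiplicity 0).

Reasoning: The character of a tensor product is the pointwise product (chi_8 * chi_7)(C) = chi_8(C) * chi_7(C):
  {e}: (2)*(2), {r^5}: (2)*(-2), {r^1, r^9}: (-sqrt(5)/2 - 1/2)*(1/2 - sqrt(5)/2), {r^2, r^8}: (-1/2 + sqrt(5)/2)*(-sqrt(5)/2 - 1/2), {r^3, r^7}: (-1/2 + sqrt(5)/2)*(1/2 + sqrt(5)/2), {r^4, r^6}: (-sqrt(5)/2 - 1/2)*(-1/2 + sqrt(5)/2), {s, sr^2, ...}: (0)*(0), {sr, sr^3, ...}: (0)*(0)
so (chi_8 * chi_7) takes values
  {e} -> 4, {r^5} -> -4, {r^1, r^9} -> 1, {r^2, r^8} -> -1, {r^3, r^7} -> 1, {r^4, r^6} -> -1, {s, sr^2, ...} -> 0, {sr, sr^3, ...} -> 0.
Now take the inner product of this character with each irreducible chi from the table, <chi_8*chi_7, chi> = (1/20) sum_C |C| (chi_8*chi_7)(C) conj(chi(C)):
  <chi_8*chi_7, chi_1> = (1/20)[1*(4)*conj(1) + 1*(-4)*conj(1) + 2*(1)*conj(1) + 2*(-1)*conj(1) + 2*(1)*conj(1) + 2*(-1)*conj(1) + 5*(0)*conj(1) + 5*(0)*conj(1)]
      = (1/20)[(4) + (-4) + (2) + (-2) + (2) + (-2) + (0) + (0)] = 0/20 = 0
  <chi_8*chi_7, chi_2> = (1/20)[1*(4)*conj(1) + 1*(-4)*conj(1) + 2*(1)*conj(1) + 2*(-1)*conj(1) + 2*(1)*conj(1) + 2*(-1)*conj(1) + 5*(0)*conj(-1) + 5*(0)*conj(-1)]
      = (1/20)[(4) + (-4) + (2) + (-2) + (2) + (-2) + (0) + (0)] = 0/20 = 0
  <chi_8*chi_7, chi_3> = (1/20)[1*(4)*conj(1) + 1*(-4)*conj(-1) + 2*(1)*conj(-1) + 2*(-1)*conj(1) + 2*(1)*conj(-1) + 2*(-1)*conj(1) + 5*(0)*conj(1) + 5*(0)*conj(-1)]
      = (1/20)[(4) + (4) + (-2) + (-2) + (-2) + (-2) + (0) + (0)] = 0/20 = 0
  <chi_8*chi_7, chi_4> = (1/20)[1*(4)*conj(1) + 1*(-4)*conj(-1) + 2*(1)*conj(-1) + 2*(-1)*conj(1) + 2*(1)*conj(-1) + 2*(-1)*conj(1) + 5*(0)*conj(-1) + 5*(0)*conj(1)]
      = (1/20)[(4) + (4) + (-2) + (-2) + (-2) + (-2) + (0) + (0)] = 0/20 = 0
  <chi_8*chi_7, chi_5> = (1/20)[1*(4)*conj(2) + 1*(-4)*conj(-2) + 2*(1)*conj(1/2 + sqrt(5)/2) + 2*(-1)*conj(-1/2 + sqrt(5)/2) + 2*(1)*conj(1/2 - sqrt(5)/2) + 2*(-1)*conj(-sqrt(5)/2 - 1/2) + 5*(0)*conj(0) + 5*(0)*conj(0)]
      = (1/20)[(8) + (8) + (1 + sqrt(5)) + (1 - sqrt(5)) + (1 - sqrt(5)) + (1 + sqrt(5)) + (0) + (0)] = 20/20 = 1
  <chi_8*chi_7, chi_6> = (1/20)[1*(4)*conj(2) + 1*(-4)*conj(2) + 2*(1)*conj(-1/2 + sqrt(5)/2) + 2*(-1)*conj(-sqrt(5)/2 - 1/2) + 2*(1)*conj(-sqrt(5)/2 - 1/2) + 2*(-1)*conj(-1/2 + sqrt(5)/2) + 5*(0)*conj(0) + 5*(0)*conj(0)]
      = (1/20)[(8) + (-8) + (-1 + sqrt(5)) + (1 + sqrt(5)) + (-sqrt(5) - 1) + (1 - sqrt(5)) + (0) + (0)] = 0/20 = 0
  <chi_8*chi_7, chi_7> = (1/20)[1*(4)*conj(2) + 1*(-4)*conj(-2) + 2*(1)*conj(1/2 - sqrt(5)/2) + 2*(-1)*conj(-sqrt(5)/2 - 1/2) + 2*(1)*conj(1/2 + sqrt(5)/2) + 2*(-1)*conj(-1/2 + sqrt(5)/2) + 5*(0)*conj(0) + 5*(0)*conj(0)]
      = (1/20)[(8) + (8) + (1 - sqrt(5)) + (1 + sqrt(5)) + (1 + sqrt(5)) + (1 - sqrt(5)) + (0) + (0)] = 20/20 = 1
  <chi_8*chi_7, chi_8> = (1/20)[1*(4)*conj(2) + 1*(-4)*conj(2) + 2*(1)*conj(-sqrt(5)/2 - 1/2) + 2*(-1)*conj(-1/2 + sqrt(5)/2) + 2*(1)*conj(-1/2 + sqrt(5)/2) + 2*(-1)*conj(-sqrt(5)/2 - 1/2) + 5*(0)*conj(0) + 5*(0)*conj(0)]
      = (1/20)[(8) + (-8) + (-sqrt(5) - 1) + (1 - sqrt(5)) + (-1 + sqrt(5)) + (1 + sqrt(5)) + (0) + (0)] = 0/20 = 0
Hence the multiplicities are chi_5: 1, chi_7: 1. Dimension check: dim(chi_8)*dim(chi_7) = 2*2 = 4 and sum (mult * dim) = 1*2 + 1*2 = 4.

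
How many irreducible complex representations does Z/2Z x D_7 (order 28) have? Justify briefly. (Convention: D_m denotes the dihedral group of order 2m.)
10

Explanation: The number of irreducible complex representations of a finite group equals its number of conjugacy classes. For a direct product, #classes(G x H) = #classes(G) * #classes(H). Z/2Z has 2 classes (abelian), D_7 has 5 classes, so 2 * 5 = 10, so Z/2Z x D_7 (order 28) has exactly 10 irreducible complex representations.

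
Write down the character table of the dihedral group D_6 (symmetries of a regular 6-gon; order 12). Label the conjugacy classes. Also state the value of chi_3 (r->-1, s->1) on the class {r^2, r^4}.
Conjugacy classes: {e} of size 1, {r^3} of size 1, {r^1, r^5} of size 2, {r^2, r^4} of size 2, {s, sr^2, ...} of size 3, {sr, sr^3, ...} of size 3.
Character table:
  irrep \ class              {e} (size 1)  {r^3} (size 1)  {r^1, r^5} (size 2)  {r^2, r^4} (size 2)  {s, sr^2, ...} (size 3)  {sr, sr^3, ...} (size 3)
  chi_1 (triv)               1             1               1                    1                    1                        1                       
  chi_2 (sign: r->1, s->-1)  1             1               1                    1                    -1                       -1                      
  chi_3 (r->-1, s->1)        1             -1              -1                   1                    1                        -1                      
  chi_4 (r->-1, s->-1)       1             -1              -1                   1                    -1                       1                       
  chi_5 (2d, j=1)            2             -2              1                    -1                   0                        0                       
  chi_6 (2d, j=2)            2             2               -1                   -1                   0                        0                       

Spot check: chi_3 (r->-1, s->1) on {r^2, r^4} = 1.

Justification: D_6 has order 2*6 = 12 with 6 conjugacy classes, hence 6 irreducibles. Sum of squared dims 1 + 1 + 1 + 1 + 4 + 4 = 12 = |G|. Linear characters come from the abelianisation; the 2-dimensional irreps have character r^k -> 2*cos(2*pi*j*k/6), reflections -> 0.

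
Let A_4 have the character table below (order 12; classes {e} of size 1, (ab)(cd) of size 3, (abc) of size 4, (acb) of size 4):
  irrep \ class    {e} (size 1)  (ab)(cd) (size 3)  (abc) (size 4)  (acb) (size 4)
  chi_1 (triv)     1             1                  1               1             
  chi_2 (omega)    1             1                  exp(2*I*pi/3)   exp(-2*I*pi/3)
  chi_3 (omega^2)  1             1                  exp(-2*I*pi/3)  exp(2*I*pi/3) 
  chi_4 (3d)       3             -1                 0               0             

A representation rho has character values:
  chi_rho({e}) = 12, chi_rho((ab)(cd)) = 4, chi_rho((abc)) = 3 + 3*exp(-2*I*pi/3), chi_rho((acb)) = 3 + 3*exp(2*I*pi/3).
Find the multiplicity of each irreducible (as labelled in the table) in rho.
Multiplicities: chi_1: 3, chi_2: 0, chi_3: 3, chi_4: 2.

Working: Use <chi_rho, chi> = (1/|G|) sum_C |C| * chi_rho(C) * conj(chi(C)) with |G| = 12 for each irreducible chi in the table:
  <chi_rho, chi_1> = (1/12)[1*(12)*conj(1) + 3*(4)*conj(1) + 4*(3 + 3*exp(-2*I*pi/3))*conj(1) + 4*(3 + 3*exp(2*I*pi/3))*conj(1)]
      = (1/12)[(12) + (12) + (12 + 12*exp(-2*I*pi/3)) + (12 + 12*exp(2*I*pi/3))] = 36/12 = 3
  <chi_rho, chi_2> = (1/12)[1*(12)*conj(1) + 3*(4)*conj(1) + 4*(3 + 3*exp(-2*I*pi/3))*conj(exp(2*I*pi/3)) + 4*(3 + 3*exp(2*I*pi/3))*conj(exp(-2*I*pi/3))]
      = (1/12)[(12) + (12) + (-12) + (-12)] = 0/12 = 0
  <chi_rho, chi_3> = (1/12)[1*(12)*conj(1) + 3*(4)*conj(1) + 4*(3 + 3*exp(-2*I*pi/3))*conj(exp(-2*I*pi/3)) + 4*(3 + 3*exp(2*I*pi/3))*conj(exp(2*I*pi/3))]
      = (1/12)[(12) + (12) + (12 + 12*exp(2*I*pi/3)) + (12 + 12*exp(-2*I*pi/3))] = 36/12 = 3
  <chi_rho, chi_4> = (1/12)[1*(12)*conj(3) + 3*(4)*conj(-1) + 4*(3 + 3*exp(-2*I*pi/3))*conj(0) + 4*(3 + 3*exp(2*I*pi/3))*conj(0)]
      = (1/12)[(36) + (-12) + (0) + (0)] = 24/12 = 2
(Exp terms are combined using exp(i*s)*conj(exp(i*t)) = exp(i*(s-t)), and sums of them are collapsed using the identity that for every m > 1 the m distinct m-th roots of unity sum to 0, e.g. 1 + exp(2*I*pi/3) + exp(-2*I*pi/3) = 0.)
Dimension check: dim(rho) = sum (mult * dim) = 3*1 + 0*1 + 3*1 + 2*3 = 12 = chi_rho(e) = 12.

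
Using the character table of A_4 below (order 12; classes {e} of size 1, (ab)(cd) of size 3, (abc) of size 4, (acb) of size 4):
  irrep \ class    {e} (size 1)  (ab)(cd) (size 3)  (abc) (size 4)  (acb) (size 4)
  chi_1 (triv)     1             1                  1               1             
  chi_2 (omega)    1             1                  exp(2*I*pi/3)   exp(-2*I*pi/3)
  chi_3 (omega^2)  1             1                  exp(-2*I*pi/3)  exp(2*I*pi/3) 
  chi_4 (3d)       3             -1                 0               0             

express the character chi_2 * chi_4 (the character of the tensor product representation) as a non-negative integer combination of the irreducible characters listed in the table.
chi_2 tensor chi_4 = chi_4 (all other irreducibles have multiplicity 0).

Justification: The character of a tensor product is the pointwise product (chi_2 * chi_4)(C) = chi_2(C) * chi_4(C):
  {e}: (1)*(3), (ab)(cd): (1)*(-1), (abc): (exp(2*I*pi/3))*(0), (acb): (exp(-2*I*pi/3))*(0)
so (chi_2 * chi_4) takes values
  {e} -> 3, (ab)(cd) -> -1, (abc) -> 0, (acb) -> 0.
Now take the inner product of this character with each irreducible chi from the table, <chi_2*chi_4, chi> = (1/12) sum_C |C| (chi_2*chi_4)(C) conj(chi(C)):
  <chi_2*chi_4, chi_1> = (1/12)[1*(3)*conj(1) + 3*(-1)*conj(1) + 4*(0)*conj(1) + 4*(0)*conj(1)]
      = (1/12)[(3) + (-3) + (0) + (0)] = 0/12 = 0
  <chi_2*chi_4, chi_2> = (1/12)[1*(3)*conj(1) + 3*(-1)*conj(1) + 4*(0)*conj(exp(2*I*pi/3)) + 4*(0)*conj(exp(-2*I*pi/3))]
      = (1/12)[(3) + (-3) + (0) + (0)] = 0/12 = 0
  <chi_2*chi_4, chi_3> = (1/12)[1*(3)*conj(1) + 3*(-1)*conj(1) + 4*(0)*conj(exp(-2*I*pi/3)) + 4*(0)*conj(exp(2*I*pi/3))]
      = (1/12)[(3) + (-3) + (0) + (0)] = 0/12 = 0
  <chi_2*chi_4, chi_4> = (1/12)[1*(3)*conj(3) + 3*(-1)*conj(-1) + 4*(0)*conj(0) + 4*(0)*conj(0)]
      = (1/12)[(9) + (3) + (0) + (0)] = 12/12 = 1
(Exp terms are combined using exp(i*s)*conj(exp(i*t)) = exp(i*(s-t)), and sums of them are collapsed using the identity that for every m > 1 the m distinct m-th roots of unity sum to 0, e.g. 1 + exp(2*I*pi/3) + exp(-2*I*pi/3) = 0.)
Hence the multiplicities are chi_4: 1. Dimension check: dim(chi_2)*dim(chi_4) = 1*3 = 3 and sum (mult * dim) = 1*3 = 3.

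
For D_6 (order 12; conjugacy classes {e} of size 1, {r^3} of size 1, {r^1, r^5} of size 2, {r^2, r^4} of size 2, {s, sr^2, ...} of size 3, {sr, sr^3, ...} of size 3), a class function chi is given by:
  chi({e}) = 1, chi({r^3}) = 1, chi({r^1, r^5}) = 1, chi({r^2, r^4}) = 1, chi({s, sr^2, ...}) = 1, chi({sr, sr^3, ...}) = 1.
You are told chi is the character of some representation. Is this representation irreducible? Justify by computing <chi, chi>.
Irreducible: <chi, chi> = 1.

<chi, chi> = (1/|G|) sum_C |C| * |chi(C)|^2 = (1/12)[1*|1|^2 + 1*|1|^2 + 2*|1|^2 + 2*|1|^2 + 3*|1|^2 + 3*|1|^2]
  = (1/12)[(1) + (1) + (2) + (2) + (3) + (3)] = 12/12 = 1.
A character is irreducible iff <chi, chi> = 1, so this representation is irreducible.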